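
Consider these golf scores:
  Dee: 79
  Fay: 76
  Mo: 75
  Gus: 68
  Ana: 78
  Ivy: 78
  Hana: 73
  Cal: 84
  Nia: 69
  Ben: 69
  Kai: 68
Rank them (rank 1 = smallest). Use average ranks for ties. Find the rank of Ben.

3.5

Sorted (ascending): 68, 68, 69, 69, 73, 75, 76, 78, 78, 79, 84
The 2 values of 68 occupy positions 1–2 → average rank (1+2)/2 = 1.5.
The 2 values of 69 occupy positions 3–4 → average rank (3+4)/2 = 3.5.
The 2 values of 78 occupy positions 8–9 → average rank (8+9)/2 = 8.5.
Ben has value 69 → rank 3.5.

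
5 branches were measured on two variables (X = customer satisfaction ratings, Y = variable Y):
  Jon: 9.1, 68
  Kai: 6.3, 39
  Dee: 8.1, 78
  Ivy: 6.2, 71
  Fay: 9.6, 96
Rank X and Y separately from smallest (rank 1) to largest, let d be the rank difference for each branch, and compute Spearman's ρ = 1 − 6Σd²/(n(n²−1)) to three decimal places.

0.500

Ranks of variable 1: 4, 2, 3, 1, 5
Ranks of variable 2: 2, 1, 4, 3, 5
d = r₁ − r₂: 2, 1, -1, -2, 0
d²: 4, 1, 1, 4, 0; Σd² = 10
ρ = 1 − 6·10/(5·24) = 1 − 60/120 = 0.500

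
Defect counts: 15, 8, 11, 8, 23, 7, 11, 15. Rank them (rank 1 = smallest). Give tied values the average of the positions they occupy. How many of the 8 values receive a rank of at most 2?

Sorted (ascending): 7, 8, 8, 11, 11, 15, 15, 23
The 2 values of 8 occupy positions 2–3 → average rank (2+3)/2 = 2.5.
The 2 values of 11 occupy positions 4–5 → average rank (4+5)/2 = 4.5.
The 2 values of 15 occupy positions 6–7 → average rank (6+7)/2 = 6.5.
Ranks ≤ 2: {1} → 1 value.

1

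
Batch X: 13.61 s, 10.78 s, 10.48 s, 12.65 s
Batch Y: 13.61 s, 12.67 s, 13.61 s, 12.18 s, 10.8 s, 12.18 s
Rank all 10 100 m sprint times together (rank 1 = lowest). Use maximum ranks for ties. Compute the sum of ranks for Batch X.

19

Sorted (ascending): 10.48, 10.78, 10.8, 12.18, 12.18, 12.65, 12.67, 13.61, 13.61, 13.61
The 2 values of 12.18 occupy positions 4–5 → each gets rank 5.
The 3 values of 13.61 occupy positions 8–10 → each gets rank 10.
Batch X values → pooled ranks: 13.61→10, 10.78→2, 10.48→1, 12.65→6
Rank sum = 10 + 2 + 1 + 6 = 19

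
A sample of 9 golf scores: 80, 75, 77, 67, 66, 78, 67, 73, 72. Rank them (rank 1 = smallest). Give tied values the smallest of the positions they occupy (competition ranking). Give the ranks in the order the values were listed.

Sorted (ascending): 66, 67, 67, 72, 73, 75, 77, 78, 80
The 2 values of 67 occupy positions 2–3 → each gets rank 2.

9, 6, 7, 2, 1, 8, 2, 5, 4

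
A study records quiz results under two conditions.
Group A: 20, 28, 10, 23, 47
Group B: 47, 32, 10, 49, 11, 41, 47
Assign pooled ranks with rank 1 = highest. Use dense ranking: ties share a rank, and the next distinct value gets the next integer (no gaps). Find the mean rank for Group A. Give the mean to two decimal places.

5.80

Sorted (descending): 49, 47, 47, 47, 41, 32, 28, 23, 20, 11, 10, 10
The 3 values of 47 share dense rank 2.
The 2 values of 10 share dense rank 9.
Remaining distinct values take the next consecutive integers.
Group A values → pooled ranks: 20→7, 28→5, 10→9, 23→6, 47→2
Mean rank = (7 + 5 + 9 + 6 + 2) / 5 = 5.80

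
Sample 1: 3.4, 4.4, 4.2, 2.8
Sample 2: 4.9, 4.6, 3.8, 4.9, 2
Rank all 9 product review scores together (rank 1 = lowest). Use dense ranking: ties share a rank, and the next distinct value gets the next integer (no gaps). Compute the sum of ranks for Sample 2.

28

Sorted (ascending): 2, 2.8, 3.4, 3.8, 4.2, 4.4, 4.6, 4.9, 4.9
The 2 values of 4.9 share dense rank 8.
Remaining distinct values take the next consecutive integers.
Sample 2 values → pooled ranks: 4.9→8, 4.6→7, 3.8→4, 4.9→8, 2→1
Rank sum = 8 + 7 + 4 + 8 + 1 = 28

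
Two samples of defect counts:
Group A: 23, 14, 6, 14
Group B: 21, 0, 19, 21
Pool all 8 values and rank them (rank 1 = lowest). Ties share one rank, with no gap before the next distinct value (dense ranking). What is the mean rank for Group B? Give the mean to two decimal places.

3.75

Sorted (ascending): 0, 6, 14, 14, 19, 21, 21, 23
The 2 values of 14 share dense rank 3.
The 2 values of 21 share dense rank 5.
Remaining distinct values take the next consecutive integers.
Group B values → pooled ranks: 21→5, 0→1, 19→4, 21→5
Mean rank = (5 + 1 + 4 + 5) / 4 = 3.75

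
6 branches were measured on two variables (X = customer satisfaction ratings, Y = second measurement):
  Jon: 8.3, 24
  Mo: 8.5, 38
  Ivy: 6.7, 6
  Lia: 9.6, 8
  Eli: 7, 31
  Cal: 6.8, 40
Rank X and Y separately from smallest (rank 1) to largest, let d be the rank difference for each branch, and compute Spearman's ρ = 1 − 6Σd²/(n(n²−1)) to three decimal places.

0.029

Ranks of variable 1: 4, 5, 1, 6, 3, 2
Ranks of variable 2: 3, 5, 1, 2, 4, 6
d = r₁ − r₂: 1, 0, 0, 4, -1, -4
d²: 1, 0, 0, 16, 1, 16; Σd² = 34
ρ = 1 − 6·34/(6·35) = 1 − 204/210 = 0.029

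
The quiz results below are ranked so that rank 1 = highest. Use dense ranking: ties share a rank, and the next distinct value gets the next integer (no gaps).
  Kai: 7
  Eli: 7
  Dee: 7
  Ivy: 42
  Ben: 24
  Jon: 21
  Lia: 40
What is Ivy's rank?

1

Sorted (descending): 42, 40, 24, 21, 7, 7, 7
The 3 values of 7 share dense rank 5.
Remaining distinct values take the next consecutive integers.
Ivy has value 42 → rank 1.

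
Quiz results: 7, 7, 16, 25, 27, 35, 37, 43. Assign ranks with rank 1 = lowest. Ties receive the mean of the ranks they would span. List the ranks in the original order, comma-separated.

1.5, 1.5, 3, 4, 5, 6, 7, 8

Sorted (ascending): 7, 7, 16, 25, 27, 35, 37, 43
The 2 values of 7 occupy positions 1–2 → average rank (1+2)/2 = 1.5.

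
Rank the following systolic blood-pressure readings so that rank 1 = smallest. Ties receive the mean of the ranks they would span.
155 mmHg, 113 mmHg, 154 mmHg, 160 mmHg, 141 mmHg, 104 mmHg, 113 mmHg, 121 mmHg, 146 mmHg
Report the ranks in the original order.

Sorted (ascending): 104, 113, 113, 121, 141, 146, 154, 155, 160
The 2 values of 113 occupy positions 2–3 → average rank (2+3)/2 = 2.5.

8, 2.5, 7, 9, 5, 1, 2.5, 4, 6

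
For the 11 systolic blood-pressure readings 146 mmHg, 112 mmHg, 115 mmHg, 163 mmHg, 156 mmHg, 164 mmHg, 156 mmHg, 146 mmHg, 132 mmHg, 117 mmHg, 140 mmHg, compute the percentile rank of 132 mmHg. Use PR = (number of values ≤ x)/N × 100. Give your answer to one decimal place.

N = 11.
Strictly below 132: 3. Equal to 132: 1.
PR = 4/11 × 100 = 36.4

36.4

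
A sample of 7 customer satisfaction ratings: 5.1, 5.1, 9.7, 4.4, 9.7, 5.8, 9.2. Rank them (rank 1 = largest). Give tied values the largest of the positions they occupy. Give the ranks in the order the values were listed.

6, 6, 2, 7, 2, 4, 3

Sorted (descending): 9.7, 9.7, 9.2, 5.8, 5.1, 5.1, 4.4
The 2 values of 9.7 occupy positions 1–2 → each gets rank 2.
The 2 values of 5.1 occupy positions 5–6 → each gets rank 6.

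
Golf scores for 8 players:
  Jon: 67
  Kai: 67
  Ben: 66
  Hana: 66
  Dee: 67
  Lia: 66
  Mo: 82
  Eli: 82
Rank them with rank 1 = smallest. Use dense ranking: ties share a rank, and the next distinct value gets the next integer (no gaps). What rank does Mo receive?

3

Sorted (ascending): 66, 66, 66, 67, 67, 67, 82, 82
The 3 values of 66 share dense rank 1.
The 3 values of 67 share dense rank 2.
The 2 values of 82 share dense rank 3.
Mo has value 82 → rank 3.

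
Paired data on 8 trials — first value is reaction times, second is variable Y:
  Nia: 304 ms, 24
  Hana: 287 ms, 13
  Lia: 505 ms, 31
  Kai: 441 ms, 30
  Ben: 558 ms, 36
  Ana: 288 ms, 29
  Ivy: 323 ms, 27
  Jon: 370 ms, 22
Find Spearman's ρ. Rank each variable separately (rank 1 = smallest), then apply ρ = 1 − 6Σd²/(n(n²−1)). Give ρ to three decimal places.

Ranks of variable 1: 3, 1, 7, 6, 8, 2, 4, 5
Ranks of variable 2: 3, 1, 7, 6, 8, 5, 4, 2
d = r₁ − r₂: 0, 0, 0, 0, 0, -3, 0, 3
d²: 0, 0, 0, 0, 0, 9, 0, 9; Σd² = 18
ρ = 1 − 6·18/(8·63) = 1 − 108/504 = 0.786

0.786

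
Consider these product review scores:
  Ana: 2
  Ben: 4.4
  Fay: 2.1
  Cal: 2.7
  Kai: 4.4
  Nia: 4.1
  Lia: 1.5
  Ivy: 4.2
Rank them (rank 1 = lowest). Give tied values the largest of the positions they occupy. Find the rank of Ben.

Sorted (ascending): 1.5, 2, 2.1, 2.7, 4.1, 4.2, 4.4, 4.4
The 2 values of 4.4 occupy positions 7–8 → each gets rank 8.
Ben has value 4.4 → rank 8.

8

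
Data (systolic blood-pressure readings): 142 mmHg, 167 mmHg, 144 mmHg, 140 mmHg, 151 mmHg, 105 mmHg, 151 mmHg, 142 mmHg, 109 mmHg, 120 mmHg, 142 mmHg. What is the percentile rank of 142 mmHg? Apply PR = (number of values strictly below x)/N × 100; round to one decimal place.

N = 11.
Strictly below 142: 4. Equal to 142: 3.
PR = 4/11 × 100 = 36.4

36.4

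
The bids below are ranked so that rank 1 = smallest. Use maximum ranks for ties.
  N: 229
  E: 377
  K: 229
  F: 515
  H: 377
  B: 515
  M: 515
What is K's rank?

Sorted (ascending): 229, 229, 377, 377, 515, 515, 515
The 2 values of 229 occupy positions 1–2 → each gets rank 2.
The 2 values of 377 occupy positions 3–4 → each gets rank 4.
The 3 values of 515 occupy positions 5–7 → each gets rank 7.
K has value 229 → rank 2.

2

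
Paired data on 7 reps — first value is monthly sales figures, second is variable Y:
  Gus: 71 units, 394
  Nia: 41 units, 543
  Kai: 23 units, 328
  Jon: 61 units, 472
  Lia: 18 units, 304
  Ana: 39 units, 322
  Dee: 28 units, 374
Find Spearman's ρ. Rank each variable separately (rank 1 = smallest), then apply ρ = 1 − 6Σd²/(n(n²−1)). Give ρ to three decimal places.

Ranks of variable 1: 7, 5, 2, 6, 1, 4, 3
Ranks of variable 2: 5, 7, 3, 6, 1, 2, 4
d = r₁ − r₂: 2, -2, -1, 0, 0, 2, -1
d²: 4, 4, 1, 0, 0, 4, 1; Σd² = 14
ρ = 1 − 6·14/(7·48) = 1 − 84/336 = 0.750

0.750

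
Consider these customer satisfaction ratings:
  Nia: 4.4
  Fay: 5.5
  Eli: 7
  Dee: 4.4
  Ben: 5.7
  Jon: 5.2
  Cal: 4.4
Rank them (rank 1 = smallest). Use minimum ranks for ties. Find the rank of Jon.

4

Sorted (ascending): 4.4, 4.4, 4.4, 5.2, 5.5, 5.7, 7
The 3 values of 4.4 occupy positions 1–3 → each gets rank 1.
Jon has value 5.2 → rank 4.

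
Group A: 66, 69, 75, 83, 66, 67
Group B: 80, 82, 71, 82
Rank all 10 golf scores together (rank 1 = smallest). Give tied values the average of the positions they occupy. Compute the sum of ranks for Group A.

26

Sorted (ascending): 66, 66, 67, 69, 71, 75, 80, 82, 82, 83
The 2 values of 66 occupy positions 1–2 → average rank (1+2)/2 = 1.5.
The 2 values of 82 occupy positions 8–9 → average rank (8+9)/2 = 8.5.
Group A values → pooled ranks: 66→1.5, 69→4, 75→6, 83→10, 66→1.5, 67→3
Rank sum = 1.5 + 4 + 6 + 10 + 1.5 + 3 = 26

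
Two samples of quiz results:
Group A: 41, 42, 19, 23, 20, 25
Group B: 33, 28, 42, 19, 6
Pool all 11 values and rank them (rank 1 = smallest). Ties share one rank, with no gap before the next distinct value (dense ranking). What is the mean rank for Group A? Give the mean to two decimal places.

5.17

Sorted (ascending): 6, 19, 19, 20, 23, 25, 28, 33, 41, 42, 42
The 2 values of 19 share dense rank 2.
The 2 values of 42 share dense rank 9.
Remaining distinct values take the next consecutive integers.
Group A values → pooled ranks: 41→8, 42→9, 19→2, 23→4, 20→3, 25→5
Mean rank = (8 + 9 + 2 + 4 + 3 + 5) / 6 = 5.17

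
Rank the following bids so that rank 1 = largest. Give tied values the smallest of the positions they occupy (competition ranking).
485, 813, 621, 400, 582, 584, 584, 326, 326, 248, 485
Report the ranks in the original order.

Sorted (descending): 813, 621, 584, 584, 582, 485, 485, 400, 326, 326, 248
The 2 values of 584 occupy positions 3–4 → each gets rank 3.
The 2 values of 485 occupy positions 6–7 → each gets rank 6.
The 2 values of 326 occupy positions 9–10 → each gets rank 9.

6, 1, 2, 8, 5, 3, 3, 9, 9, 11, 6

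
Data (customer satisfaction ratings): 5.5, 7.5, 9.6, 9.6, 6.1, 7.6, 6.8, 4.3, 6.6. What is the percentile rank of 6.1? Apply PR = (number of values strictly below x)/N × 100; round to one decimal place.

22.2

N = 9.
Strictly below 6.1: 2. Equal to 6.1: 1.
PR = 2/9 × 100 = 22.2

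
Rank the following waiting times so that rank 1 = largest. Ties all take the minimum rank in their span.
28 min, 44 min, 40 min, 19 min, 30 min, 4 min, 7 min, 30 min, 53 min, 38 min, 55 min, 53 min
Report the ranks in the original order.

Sorted (descending): 55, 53, 53, 44, 40, 38, 30, 30, 28, 19, 7, 4
The 2 values of 53 occupy positions 2–3 → each gets rank 2.
The 2 values of 30 occupy positions 7–8 → each gets rank 7.

9, 4, 5, 10, 7, 12, 11, 7, 2, 6, 1, 2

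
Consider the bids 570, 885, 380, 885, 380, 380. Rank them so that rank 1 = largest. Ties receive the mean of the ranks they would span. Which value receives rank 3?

570

Sorted (descending): 885, 885, 570, 380, 380, 380
The 2 values of 885 occupy positions 1–2 → average rank (1+2)/2 = 1.5.
The 3 values of 380 occupy positions 4–6 → average rank 5.
Rank 3 → value 570.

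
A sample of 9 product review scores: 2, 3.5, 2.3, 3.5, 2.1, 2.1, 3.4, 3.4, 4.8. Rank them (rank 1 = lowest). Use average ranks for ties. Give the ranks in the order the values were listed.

1, 7.5, 4, 7.5, 2.5, 2.5, 5.5, 5.5, 9

Sorted (ascending): 2, 2.1, 2.1, 2.3, 3.4, 3.4, 3.5, 3.5, 4.8
The 2 values of 2.1 occupy positions 2–3 → average rank (2+3)/2 = 2.5.
The 2 values of 3.4 occupy positions 5–6 → average rank (5+6)/2 = 5.5.
The 2 values of 3.5 occupy positions 7–8 → average rank (7+8)/2 = 7.5.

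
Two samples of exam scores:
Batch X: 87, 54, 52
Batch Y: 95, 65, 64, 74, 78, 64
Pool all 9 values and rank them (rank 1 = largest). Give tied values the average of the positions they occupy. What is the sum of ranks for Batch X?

19

Sorted (descending): 95, 87, 78, 74, 65, 64, 64, 54, 52
The 2 values of 64 occupy positions 6–7 → average rank (6+7)/2 = 6.5.
Batch X values → pooled ranks: 87→2, 54→8, 52→9
Rank sum = 2 + 8 + 9 = 19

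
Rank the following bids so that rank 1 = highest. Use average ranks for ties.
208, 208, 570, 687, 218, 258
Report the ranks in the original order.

Sorted (descending): 687, 570, 258, 218, 208, 208
The 2 values of 208 occupy positions 5–6 → average rank (5+6)/2 = 5.5.

5.5, 5.5, 2, 1, 4, 3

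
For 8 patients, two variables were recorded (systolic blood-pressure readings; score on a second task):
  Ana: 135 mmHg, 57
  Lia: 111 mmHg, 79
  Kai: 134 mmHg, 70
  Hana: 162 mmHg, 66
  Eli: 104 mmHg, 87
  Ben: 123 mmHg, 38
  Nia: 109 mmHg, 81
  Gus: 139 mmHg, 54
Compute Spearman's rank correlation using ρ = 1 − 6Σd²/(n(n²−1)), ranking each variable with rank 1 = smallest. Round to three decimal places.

Ranks of variable 1: 6, 3, 5, 8, 1, 4, 2, 7
Ranks of variable 2: 3, 6, 5, 4, 8, 1, 7, 2
d = r₁ − r₂: 3, -3, 0, 4, -7, 3, -5, 5
d²: 9, 9, 0, 16, 49, 9, 25, 25; Σd² = 142
ρ = 1 − 6·142/(8·63) = 1 − 852/504 = -0.690

-0.690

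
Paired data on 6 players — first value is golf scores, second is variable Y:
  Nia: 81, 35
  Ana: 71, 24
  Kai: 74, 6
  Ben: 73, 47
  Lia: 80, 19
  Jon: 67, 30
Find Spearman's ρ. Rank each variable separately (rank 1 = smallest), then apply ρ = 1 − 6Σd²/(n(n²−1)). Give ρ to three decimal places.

-0.086

Ranks of variable 1: 6, 2, 4, 3, 5, 1
Ranks of variable 2: 5, 3, 1, 6, 2, 4
d = r₁ − r₂: 1, -1, 3, -3, 3, -3
d²: 1, 1, 9, 9, 9, 9; Σd² = 38
ρ = 1 − 6·38/(6·35) = 1 − 228/210 = -0.086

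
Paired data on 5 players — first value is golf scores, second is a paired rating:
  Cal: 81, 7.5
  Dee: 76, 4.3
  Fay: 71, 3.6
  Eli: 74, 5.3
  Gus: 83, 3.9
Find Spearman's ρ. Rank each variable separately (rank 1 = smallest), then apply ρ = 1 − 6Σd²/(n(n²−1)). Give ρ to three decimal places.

0.300

Ranks of variable 1: 4, 3, 1, 2, 5
Ranks of variable 2: 5, 3, 1, 4, 2
d = r₁ − r₂: -1, 0, 0, -2, 3
d²: 1, 0, 0, 4, 9; Σd² = 14
ρ = 1 − 6·14/(5·24) = 1 − 84/120 = 0.300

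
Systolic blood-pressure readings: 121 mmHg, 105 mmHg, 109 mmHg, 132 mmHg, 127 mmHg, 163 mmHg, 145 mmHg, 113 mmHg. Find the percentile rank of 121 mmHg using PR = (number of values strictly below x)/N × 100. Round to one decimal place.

N = 8.
Strictly below 121: 3. Equal to 121: 1.
PR = 3/8 × 100 = 37.5

37.5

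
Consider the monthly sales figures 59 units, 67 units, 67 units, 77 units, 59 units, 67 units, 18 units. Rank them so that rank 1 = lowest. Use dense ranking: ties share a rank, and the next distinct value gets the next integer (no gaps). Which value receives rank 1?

18

Sorted (ascending): 18, 59, 59, 67, 67, 67, 77
The 2 values of 59 share dense rank 2.
The 3 values of 67 share dense rank 3.
Remaining distinct values take the next consecutive integers.
Rank 1 → value 18.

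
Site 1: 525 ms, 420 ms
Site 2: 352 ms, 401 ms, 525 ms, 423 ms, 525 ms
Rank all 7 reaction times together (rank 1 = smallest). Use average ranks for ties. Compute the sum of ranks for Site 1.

9

Sorted (ascending): 352, 401, 420, 423, 525, 525, 525
The 3 values of 525 occupy positions 5–7 → average rank 6.
Site 1 values → pooled ranks: 525→6, 420→3
Rank sum = 6 + 3 = 9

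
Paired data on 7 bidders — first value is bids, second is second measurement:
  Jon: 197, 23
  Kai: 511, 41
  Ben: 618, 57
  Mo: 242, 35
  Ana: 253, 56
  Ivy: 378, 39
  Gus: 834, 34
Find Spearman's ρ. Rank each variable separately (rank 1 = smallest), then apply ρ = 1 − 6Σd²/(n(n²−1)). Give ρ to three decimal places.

Ranks of variable 1: 1, 5, 6, 2, 3, 4, 7
Ranks of variable 2: 1, 5, 7, 3, 6, 4, 2
d = r₁ − r₂: 0, 0, -1, -1, -3, 0, 5
d²: 0, 0, 1, 1, 9, 0, 25; Σd² = 36
ρ = 1 − 6·36/(7·48) = 1 − 216/336 = 0.357

0.357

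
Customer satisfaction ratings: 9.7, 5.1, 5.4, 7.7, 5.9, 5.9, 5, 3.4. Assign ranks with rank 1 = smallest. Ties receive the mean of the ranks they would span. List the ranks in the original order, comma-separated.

Sorted (ascending): 3.4, 5, 5.1, 5.4, 5.9, 5.9, 7.7, 9.7
The 2 values of 5.9 occupy positions 5–6 → average rank (5+6)/2 = 5.5.

8, 3, 4, 7, 5.5, 5.5, 2, 1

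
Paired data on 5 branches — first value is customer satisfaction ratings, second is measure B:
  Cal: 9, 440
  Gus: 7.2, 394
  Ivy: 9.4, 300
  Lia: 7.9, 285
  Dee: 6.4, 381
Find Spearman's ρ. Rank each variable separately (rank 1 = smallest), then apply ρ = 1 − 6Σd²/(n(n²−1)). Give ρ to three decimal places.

-0.100

Ranks of variable 1: 4, 2, 5, 3, 1
Ranks of variable 2: 5, 4, 2, 1, 3
d = r₁ − r₂: -1, -2, 3, 2, -2
d²: 1, 4, 9, 4, 4; Σd² = 22
ρ = 1 − 6·22/(5·24) = 1 − 132/120 = -0.100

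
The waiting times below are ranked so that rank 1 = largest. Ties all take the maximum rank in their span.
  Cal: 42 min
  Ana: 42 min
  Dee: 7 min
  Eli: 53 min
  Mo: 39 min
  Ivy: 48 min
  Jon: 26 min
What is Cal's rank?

Sorted (descending): 53, 48, 42, 42, 39, 26, 7
The 2 values of 42 occupy positions 3–4 → each gets rank 4.
Cal has value 42 min → rank 4.

4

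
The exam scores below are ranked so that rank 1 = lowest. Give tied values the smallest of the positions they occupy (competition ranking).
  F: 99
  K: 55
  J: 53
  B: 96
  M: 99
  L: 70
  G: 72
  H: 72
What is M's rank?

7

Sorted (ascending): 53, 55, 70, 72, 72, 96, 99, 99
The 2 values of 72 occupy positions 4–5 → each gets rank 4.
The 2 values of 99 occupy positions 7–8 → each gets rank 7.
M has value 99 → rank 7.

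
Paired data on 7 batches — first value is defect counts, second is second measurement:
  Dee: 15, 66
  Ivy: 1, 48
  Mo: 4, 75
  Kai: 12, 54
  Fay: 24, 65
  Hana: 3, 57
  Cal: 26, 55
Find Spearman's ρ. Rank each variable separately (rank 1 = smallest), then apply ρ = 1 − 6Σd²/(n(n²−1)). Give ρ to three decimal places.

Ranks of variable 1: 5, 1, 3, 4, 6, 2, 7
Ranks of variable 2: 6, 1, 7, 2, 5, 4, 3
d = r₁ − r₂: -1, 0, -4, 2, 1, -2, 4
d²: 1, 0, 16, 4, 1, 4, 16; Σd² = 42
ρ = 1 − 6·42/(7·48) = 1 − 252/336 = 0.250

0.250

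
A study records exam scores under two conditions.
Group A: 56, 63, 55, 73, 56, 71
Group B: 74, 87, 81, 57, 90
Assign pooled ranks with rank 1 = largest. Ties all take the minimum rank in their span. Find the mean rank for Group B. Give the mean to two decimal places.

3.60

Sorted (descending): 90, 87, 81, 74, 73, 71, 63, 57, 56, 56, 55
The 2 values of 56 occupy positions 9–10 → each gets rank 9.
Group B values → pooled ranks: 74→4, 87→2, 81→3, 57→8, 90→1
Mean rank = (4 + 2 + 3 + 8 + 1) / 5 = 3.60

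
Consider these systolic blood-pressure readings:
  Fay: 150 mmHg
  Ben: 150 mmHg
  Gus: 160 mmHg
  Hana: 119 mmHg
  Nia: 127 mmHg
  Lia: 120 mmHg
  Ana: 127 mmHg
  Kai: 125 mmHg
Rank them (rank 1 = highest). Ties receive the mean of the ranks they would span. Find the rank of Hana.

8

Sorted (descending): 160, 150, 150, 127, 127, 125, 120, 119
The 2 values of 150 occupy positions 2–3 → average rank (2+3)/2 = 2.5.
The 2 values of 127 occupy positions 4–5 → average rank (4+5)/2 = 4.5.
Hana has value 119 mmHg → rank 8.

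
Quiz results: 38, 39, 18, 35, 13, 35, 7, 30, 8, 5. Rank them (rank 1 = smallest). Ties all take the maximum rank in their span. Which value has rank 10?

Sorted (ascending): 5, 7, 8, 13, 18, 30, 35, 35, 38, 39
The 2 values of 35 occupy positions 7–8 → each gets rank 8.
Rank 10 → value 39.

39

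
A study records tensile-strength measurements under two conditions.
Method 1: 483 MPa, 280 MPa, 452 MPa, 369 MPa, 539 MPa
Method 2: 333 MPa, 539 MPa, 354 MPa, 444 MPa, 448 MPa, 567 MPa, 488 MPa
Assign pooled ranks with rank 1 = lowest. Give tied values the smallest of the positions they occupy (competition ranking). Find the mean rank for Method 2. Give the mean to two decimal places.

Sorted (ascending): 280, 333, 354, 369, 444, 448, 452, 483, 488, 539, 539, 567
The 2 values of 539 occupy positions 10–11 → each gets rank 10.
Method 2 values → pooled ranks: 333→2, 539→10, 354→3, 444→5, 448→6, 567→12, 488→9
Mean rank = (2 + 10 + 3 + 5 + 6 + 12 + 9) / 7 = 6.71

6.71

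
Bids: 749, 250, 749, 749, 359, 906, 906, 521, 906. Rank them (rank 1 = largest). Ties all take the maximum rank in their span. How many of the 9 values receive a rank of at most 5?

3

Sorted (descending): 906, 906, 906, 749, 749, 749, 521, 359, 250
The 3 values of 906 occupy positions 1–3 → each gets rank 3.
The 3 values of 749 occupy positions 4–6 → each gets rank 6.
Ranks ≤ 5: {3, 3, 3} → 3 values.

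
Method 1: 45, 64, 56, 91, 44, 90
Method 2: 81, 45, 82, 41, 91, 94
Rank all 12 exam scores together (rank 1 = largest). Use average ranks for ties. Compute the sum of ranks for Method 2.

36

Sorted (descending): 94, 91, 91, 90, 82, 81, 64, 56, 45, 45, 44, 41
The 2 values of 91 occupy positions 2–3 → average rank (2+3)/2 = 2.5.
The 2 values of 45 occupy positions 9–10 → average rank (9+10)/2 = 9.5.
Method 2 values → pooled ranks: 81→6, 45→9.5, 82→5, 41→12, 91→2.5, 94→1
Rank sum = 6 + 9.5 + 5 + 12 + 2.5 + 1 = 36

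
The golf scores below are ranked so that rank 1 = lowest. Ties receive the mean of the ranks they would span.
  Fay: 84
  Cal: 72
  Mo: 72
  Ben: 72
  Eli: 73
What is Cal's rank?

Sorted (ascending): 72, 72, 72, 73, 84
The 3 values of 72 occupy positions 1–3 → average rank 2.
Cal has value 72 → rank 2.

2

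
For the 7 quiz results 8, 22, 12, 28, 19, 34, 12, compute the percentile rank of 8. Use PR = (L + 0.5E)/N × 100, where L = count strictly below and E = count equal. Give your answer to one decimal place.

7.1

N = 7.
Strictly below 8: 0. Equal to 8: 1.
PR = (0 + 0.5·1)/7 × 100 = 7.1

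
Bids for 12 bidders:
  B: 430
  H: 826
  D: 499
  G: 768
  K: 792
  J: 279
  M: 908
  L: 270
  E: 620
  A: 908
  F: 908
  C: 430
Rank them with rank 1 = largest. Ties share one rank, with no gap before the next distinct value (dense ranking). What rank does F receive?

Sorted (descending): 908, 908, 908, 826, 792, 768, 620, 499, 430, 430, 279, 270
The 3 values of 908 share dense rank 1.
The 2 values of 430 share dense rank 7.
Remaining distinct values take the next consecutive integers.
F has value 908 → rank 1.

1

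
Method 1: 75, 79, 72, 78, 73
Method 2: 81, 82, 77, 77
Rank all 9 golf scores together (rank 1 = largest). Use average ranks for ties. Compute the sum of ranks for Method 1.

31

Sorted (descending): 82, 81, 79, 78, 77, 77, 75, 73, 72
The 2 values of 77 occupy positions 5–6 → average rank (5+6)/2 = 5.5.
Method 1 values → pooled ranks: 75→7, 79→3, 72→9, 78→4, 73→8
Rank sum = 7 + 3 + 9 + 4 + 8 = 31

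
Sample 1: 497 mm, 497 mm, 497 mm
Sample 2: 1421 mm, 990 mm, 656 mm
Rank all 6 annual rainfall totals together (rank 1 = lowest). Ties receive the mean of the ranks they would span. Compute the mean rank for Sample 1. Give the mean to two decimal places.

2.00

Sorted (ascending): 497, 497, 497, 656, 990, 1421
The 3 values of 497 occupy positions 1–3 → average rank 2.
Sample 1 values → pooled ranks: 497→2, 497→2, 497→2
Mean rank = (2 + 2 + 2) / 3 = 2.00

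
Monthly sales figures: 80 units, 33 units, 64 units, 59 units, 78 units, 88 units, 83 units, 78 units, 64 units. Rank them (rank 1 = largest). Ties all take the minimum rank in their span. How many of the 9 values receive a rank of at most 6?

7

Sorted (descending): 88, 83, 80, 78, 78, 64, 64, 59, 33
The 2 values of 78 occupy positions 4–5 → each gets rank 4.
The 2 values of 64 occupy positions 6–7 → each gets rank 6.
Ranks ≤ 6: {1, 2, 3, 4, 4, 6, 6} → 7 values.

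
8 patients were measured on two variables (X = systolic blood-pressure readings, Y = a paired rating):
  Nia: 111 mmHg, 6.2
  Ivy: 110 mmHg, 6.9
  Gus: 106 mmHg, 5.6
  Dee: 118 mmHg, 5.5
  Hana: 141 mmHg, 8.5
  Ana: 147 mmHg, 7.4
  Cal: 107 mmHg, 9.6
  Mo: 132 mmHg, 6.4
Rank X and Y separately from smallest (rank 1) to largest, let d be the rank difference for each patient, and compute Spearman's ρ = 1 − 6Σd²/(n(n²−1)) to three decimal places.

0.214

Ranks of variable 1: 4, 3, 1, 5, 7, 8, 2, 6
Ranks of variable 2: 3, 5, 2, 1, 7, 6, 8, 4
d = r₁ − r₂: 1, -2, -1, 4, 0, 2, -6, 2
d²: 1, 4, 1, 16, 0, 4, 36, 4; Σd² = 66
ρ = 1 − 6·66/(8·63) = 1 − 396/504 = 0.214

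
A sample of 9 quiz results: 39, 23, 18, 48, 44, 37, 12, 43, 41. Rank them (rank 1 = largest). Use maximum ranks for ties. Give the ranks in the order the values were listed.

5, 7, 8, 1, 2, 6, 9, 3, 4

Sorted (descending): 48, 44, 43, 41, 39, 37, 23, 18, 12
No ties — each value takes its position as its rank.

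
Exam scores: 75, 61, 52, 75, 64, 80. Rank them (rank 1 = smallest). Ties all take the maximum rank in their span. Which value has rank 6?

Sorted (ascending): 52, 61, 64, 75, 75, 80
The 2 values of 75 occupy positions 4–5 → each gets rank 5.
Rank 6 → value 80.

80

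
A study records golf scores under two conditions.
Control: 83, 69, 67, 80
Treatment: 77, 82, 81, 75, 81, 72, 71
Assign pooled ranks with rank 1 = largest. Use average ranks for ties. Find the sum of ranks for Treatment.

Sorted (descending): 83, 82, 81, 81, 80, 77, 75, 72, 71, 69, 67
The 2 values of 81 occupy positions 3–4 → average rank (3+4)/2 = 3.5.
Treatment values → pooled ranks: 77→6, 82→2, 81→3.5, 75→7, 81→3.5, 72→8, 71→9
Rank sum = 6 + 2 + 3.5 + 7 + 3.5 + 8 + 9 = 39

39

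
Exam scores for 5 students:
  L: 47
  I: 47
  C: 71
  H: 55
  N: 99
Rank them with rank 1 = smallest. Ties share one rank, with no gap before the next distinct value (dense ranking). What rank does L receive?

1

Sorted (ascending): 47, 47, 55, 71, 99
The 2 values of 47 share dense rank 1.
Remaining distinct values take the next consecutive integers.
L has value 47 → rank 1.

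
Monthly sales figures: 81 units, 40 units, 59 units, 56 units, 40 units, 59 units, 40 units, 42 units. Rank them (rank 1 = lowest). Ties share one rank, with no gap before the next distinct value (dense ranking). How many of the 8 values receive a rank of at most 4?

Sorted (ascending): 40, 40, 40, 42, 56, 59, 59, 81
The 3 values of 40 share dense rank 1.
The 2 values of 59 share dense rank 4.
Remaining distinct values take the next consecutive integers.
Ranks ≤ 4: {1, 1, 1, 2, 3, 4, 4} → 7 values.

7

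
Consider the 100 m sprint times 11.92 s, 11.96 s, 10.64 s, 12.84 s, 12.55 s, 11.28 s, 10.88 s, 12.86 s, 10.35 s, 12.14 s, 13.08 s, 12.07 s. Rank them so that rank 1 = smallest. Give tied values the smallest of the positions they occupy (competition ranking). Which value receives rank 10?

12.84

Sorted (ascending): 10.35, 10.64, 10.88, 11.28, 11.92, 11.96, 12.07, 12.14, 12.55, 12.84, 12.86, 13.08
No ties — each value takes its position as its rank.
Rank 10 → value 12.84.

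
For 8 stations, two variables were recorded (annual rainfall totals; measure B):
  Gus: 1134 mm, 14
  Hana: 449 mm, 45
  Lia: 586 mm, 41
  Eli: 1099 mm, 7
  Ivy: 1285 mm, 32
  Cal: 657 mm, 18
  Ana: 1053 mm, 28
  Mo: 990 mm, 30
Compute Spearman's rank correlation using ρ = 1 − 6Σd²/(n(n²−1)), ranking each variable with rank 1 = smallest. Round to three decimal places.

-0.548

Ranks of variable 1: 7, 1, 2, 6, 8, 3, 5, 4
Ranks of variable 2: 2, 8, 7, 1, 6, 3, 4, 5
d = r₁ − r₂: 5, -7, -5, 5, 2, 0, 1, -1
d²: 25, 49, 25, 25, 4, 0, 1, 1; Σd² = 130
ρ = 1 − 6·130/(8·63) = 1 − 780/504 = -0.548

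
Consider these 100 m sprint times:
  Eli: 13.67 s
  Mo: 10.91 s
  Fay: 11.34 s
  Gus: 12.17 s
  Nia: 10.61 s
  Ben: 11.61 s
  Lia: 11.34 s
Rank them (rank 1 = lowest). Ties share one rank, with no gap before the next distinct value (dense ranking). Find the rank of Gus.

Sorted (ascending): 10.61, 10.91, 11.34, 11.34, 11.61, 12.17, 13.67
The 2 values of 11.34 share dense rank 3.
Remaining distinct values take the next consecutive integers.
Gus has value 12.17 s → rank 5.

5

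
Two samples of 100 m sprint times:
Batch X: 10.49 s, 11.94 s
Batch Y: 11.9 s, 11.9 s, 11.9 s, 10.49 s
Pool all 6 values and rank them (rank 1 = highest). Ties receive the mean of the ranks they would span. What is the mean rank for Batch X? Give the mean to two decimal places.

3.25

Sorted (descending): 11.94, 11.9, 11.9, 11.9, 10.49, 10.49
The 3 values of 11.9 occupy positions 2–4 → average rank 3.
The 2 values of 10.49 occupy positions 5–6 → average rank (5+6)/2 = 5.5.
Batch X values → pooled ranks: 10.49→5.5, 11.94→1
Mean rank = (5.5 + 1) / 2 = 3.25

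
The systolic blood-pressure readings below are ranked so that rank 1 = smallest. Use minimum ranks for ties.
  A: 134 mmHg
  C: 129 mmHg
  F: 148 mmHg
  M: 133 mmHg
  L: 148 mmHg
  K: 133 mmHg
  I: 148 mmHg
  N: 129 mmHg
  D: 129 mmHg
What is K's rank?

4

Sorted (ascending): 129, 129, 129, 133, 133, 134, 148, 148, 148
The 3 values of 129 occupy positions 1–3 → each gets rank 1.
The 2 values of 133 occupy positions 4–5 → each gets rank 4.
The 3 values of 148 occupy positions 7–9 → each gets rank 7.
K has value 133 mmHg → rank 4.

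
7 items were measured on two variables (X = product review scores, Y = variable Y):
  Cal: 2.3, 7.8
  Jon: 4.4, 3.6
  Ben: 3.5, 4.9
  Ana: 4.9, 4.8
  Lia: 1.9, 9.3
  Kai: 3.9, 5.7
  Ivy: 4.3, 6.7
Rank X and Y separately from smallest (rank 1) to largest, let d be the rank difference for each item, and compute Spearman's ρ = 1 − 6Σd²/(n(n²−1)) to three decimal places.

-0.821

Ranks of variable 1: 2, 6, 3, 7, 1, 4, 5
Ranks of variable 2: 6, 1, 3, 2, 7, 4, 5
d = r₁ − r₂: -4, 5, 0, 5, -6, 0, 0
d²: 16, 25, 0, 25, 36, 0, 0; Σd² = 102
ρ = 1 − 6·102/(7·48) = 1 − 612/336 = -0.821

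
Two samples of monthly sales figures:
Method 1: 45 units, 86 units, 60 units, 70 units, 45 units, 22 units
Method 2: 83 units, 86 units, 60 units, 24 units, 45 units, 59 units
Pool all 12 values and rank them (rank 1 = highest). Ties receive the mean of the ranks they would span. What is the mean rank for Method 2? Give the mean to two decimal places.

Sorted (descending): 86, 86, 83, 70, 60, 60, 59, 45, 45, 45, 24, 22
The 2 values of 86 occupy positions 1–2 → average rank (1+2)/2 = 1.5.
The 2 values of 60 occupy positions 5–6 → average rank (5+6)/2 = 5.5.
The 3 values of 45 occupy positions 8–10 → average rank 9.
Method 2 values → pooled ranks: 83→3, 86→1.5, 60→5.5, 24→11, 45→9, 59→7
Mean rank = (3 + 1.5 + 5.5 + 11 + 9 + 7) / 6 = 6.17

6.17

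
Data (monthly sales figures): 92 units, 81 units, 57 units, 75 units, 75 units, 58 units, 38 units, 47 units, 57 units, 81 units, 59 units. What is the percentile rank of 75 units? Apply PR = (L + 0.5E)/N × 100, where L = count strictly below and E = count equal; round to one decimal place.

63.6

N = 11.
Strictly below 75: 6. Equal to 75: 2.
PR = (6 + 0.5·2)/11 × 100 = 63.6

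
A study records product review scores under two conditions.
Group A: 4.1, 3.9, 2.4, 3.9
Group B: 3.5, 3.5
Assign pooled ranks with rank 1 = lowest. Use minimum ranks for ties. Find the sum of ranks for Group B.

Sorted (ascending): 2.4, 3.5, 3.5, 3.9, 3.9, 4.1
The 2 values of 3.5 occupy positions 2–3 → each gets rank 2.
The 2 values of 3.9 occupy positions 4–5 → each gets rank 4.
Group B values → pooled ranks: 3.5→2, 3.5→2
Rank sum = 2 + 2 = 4

4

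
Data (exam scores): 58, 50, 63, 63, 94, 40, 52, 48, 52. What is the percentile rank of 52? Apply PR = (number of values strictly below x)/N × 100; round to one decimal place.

N = 9.
Strictly below 52: 3. Equal to 52: 2.
PR = 3/9 × 100 = 33.3

33.3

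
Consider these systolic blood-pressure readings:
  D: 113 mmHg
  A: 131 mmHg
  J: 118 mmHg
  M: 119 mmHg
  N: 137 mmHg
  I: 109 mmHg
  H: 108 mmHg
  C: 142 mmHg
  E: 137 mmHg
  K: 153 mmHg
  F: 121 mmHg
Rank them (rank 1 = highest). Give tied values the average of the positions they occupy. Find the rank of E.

3.5

Sorted (descending): 153, 142, 137, 137, 131, 121, 119, 118, 113, 109, 108
The 2 values of 137 occupy positions 3–4 → average rank (3+4)/2 = 3.5.
E has value 137 mmHg → rank 3.5.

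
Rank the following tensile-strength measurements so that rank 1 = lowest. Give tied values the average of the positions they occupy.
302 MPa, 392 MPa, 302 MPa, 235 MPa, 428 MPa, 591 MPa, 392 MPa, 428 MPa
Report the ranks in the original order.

2.5, 4.5, 2.5, 1, 6.5, 8, 4.5, 6.5

Sorted (ascending): 235, 302, 302, 392, 392, 428, 428, 591
The 2 values of 302 occupy positions 2–3 → average rank (2+3)/2 = 2.5.
The 2 values of 392 occupy positions 4–5 → average rank (4+5)/2 = 4.5.
The 2 values of 428 occupy positions 6–7 → average rank (6+7)/2 = 6.5.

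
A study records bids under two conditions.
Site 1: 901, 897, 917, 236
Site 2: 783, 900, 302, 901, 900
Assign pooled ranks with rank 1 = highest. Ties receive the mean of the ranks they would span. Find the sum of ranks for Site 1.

18.5

Sorted (descending): 917, 901, 901, 900, 900, 897, 783, 302, 236
The 2 values of 901 occupy positions 2–3 → average rank (2+3)/2 = 2.5.
The 2 values of 900 occupy positions 4–5 → average rank (4+5)/2 = 4.5.
Site 1 values → pooled ranks: 901→2.5, 897→6, 917→1, 236→9
Rank sum = 2.5 + 6 + 1 + 9 = 18.5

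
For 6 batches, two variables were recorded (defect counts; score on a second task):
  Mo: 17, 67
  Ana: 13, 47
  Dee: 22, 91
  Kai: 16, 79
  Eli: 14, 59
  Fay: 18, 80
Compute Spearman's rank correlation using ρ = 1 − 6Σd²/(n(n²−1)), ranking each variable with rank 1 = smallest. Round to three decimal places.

0.943

Ranks of variable 1: 4, 1, 6, 3, 2, 5
Ranks of variable 2: 3, 1, 6, 4, 2, 5
d = r₁ − r₂: 1, 0, 0, -1, 0, 0
d²: 1, 0, 0, 1, 0, 0; Σd² = 2
ρ = 1 − 6·2/(6·35) = 1 − 12/210 = 0.943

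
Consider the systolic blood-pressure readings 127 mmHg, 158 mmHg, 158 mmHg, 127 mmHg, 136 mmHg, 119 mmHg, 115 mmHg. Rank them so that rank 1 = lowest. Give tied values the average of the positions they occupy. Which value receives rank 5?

136

Sorted (ascending): 115, 119, 127, 127, 136, 158, 158
The 2 values of 127 occupy positions 3–4 → average rank (3+4)/2 = 3.5.
The 2 values of 158 occupy positions 6–7 → average rank (6+7)/2 = 6.5.
Rank 5 → value 136.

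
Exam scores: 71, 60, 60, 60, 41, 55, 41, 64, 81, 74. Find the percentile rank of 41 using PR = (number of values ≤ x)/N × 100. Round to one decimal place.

20.0

N = 10.
Strictly below 41: 0. Equal to 41: 2.
PR = 2/10 × 100 = 20.0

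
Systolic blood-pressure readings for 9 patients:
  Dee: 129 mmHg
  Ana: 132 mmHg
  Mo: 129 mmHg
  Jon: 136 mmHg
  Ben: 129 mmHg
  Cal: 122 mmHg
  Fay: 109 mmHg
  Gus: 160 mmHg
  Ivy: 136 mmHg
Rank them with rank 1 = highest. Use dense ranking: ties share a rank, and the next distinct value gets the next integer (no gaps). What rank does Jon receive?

2

Sorted (descending): 160, 136, 136, 132, 129, 129, 129, 122, 109
The 2 values of 136 share dense rank 2.
The 3 values of 129 share dense rank 4.
Remaining distinct values take the next consecutive integers.
Jon has value 136 mmHg → rank 2.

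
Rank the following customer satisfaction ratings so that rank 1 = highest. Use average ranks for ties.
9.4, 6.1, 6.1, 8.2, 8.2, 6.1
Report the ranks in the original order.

Sorted (descending): 9.4, 8.2, 8.2, 6.1, 6.1, 6.1
The 2 values of 8.2 occupy positions 2–3 → average rank (2+3)/2 = 2.5.
The 3 values of 6.1 occupy positions 4–6 → average rank 5.

1, 5, 5, 2.5, 2.5, 5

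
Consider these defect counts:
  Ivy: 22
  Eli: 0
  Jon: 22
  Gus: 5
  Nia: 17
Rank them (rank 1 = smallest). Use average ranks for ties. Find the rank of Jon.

4.5

Sorted (ascending): 0, 5, 17, 22, 22
The 2 values of 22 occupy positions 4–5 → average rank (4+5)/2 = 4.5.
Jon has value 22 → rank 4.5.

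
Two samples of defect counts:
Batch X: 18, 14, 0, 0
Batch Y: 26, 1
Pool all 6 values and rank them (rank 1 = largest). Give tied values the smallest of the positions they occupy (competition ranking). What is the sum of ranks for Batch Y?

Sorted (descending): 26, 18, 14, 1, 0, 0
The 2 values of 0 occupy positions 5–6 → each gets rank 5.
Batch Y values → pooled ranks: 26→1, 1→4
Rank sum = 1 + 4 = 5

5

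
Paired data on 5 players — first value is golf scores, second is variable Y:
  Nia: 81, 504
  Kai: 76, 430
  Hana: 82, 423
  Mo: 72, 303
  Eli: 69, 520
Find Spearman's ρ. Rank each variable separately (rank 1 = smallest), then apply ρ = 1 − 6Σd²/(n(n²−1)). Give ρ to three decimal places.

Ranks of variable 1: 4, 3, 5, 2, 1
Ranks of variable 2: 4, 3, 2, 1, 5
d = r₁ − r₂: 0, 0, 3, 1, -4
d²: 0, 0, 9, 1, 16; Σd² = 26
ρ = 1 − 6·26/(5·24) = 1 − 156/120 = -0.300

-0.300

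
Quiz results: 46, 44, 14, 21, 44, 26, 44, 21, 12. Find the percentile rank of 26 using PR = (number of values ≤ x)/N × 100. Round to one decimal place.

N = 9.
Strictly below 26: 4. Equal to 26: 1.
PR = 5/9 × 100 = 55.6

55.6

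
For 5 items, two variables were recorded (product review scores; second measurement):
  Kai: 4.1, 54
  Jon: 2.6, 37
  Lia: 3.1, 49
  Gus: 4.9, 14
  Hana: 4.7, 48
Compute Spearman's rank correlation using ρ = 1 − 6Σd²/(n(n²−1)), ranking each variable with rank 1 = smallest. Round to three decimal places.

-0.300

Ranks of variable 1: 3, 1, 2, 5, 4
Ranks of variable 2: 5, 2, 4, 1, 3
d = r₁ − r₂: -2, -1, -2, 4, 1
d²: 4, 1, 4, 16, 1; Σd² = 26
ρ = 1 − 6·26/(5·24) = 1 − 156/120 = -0.300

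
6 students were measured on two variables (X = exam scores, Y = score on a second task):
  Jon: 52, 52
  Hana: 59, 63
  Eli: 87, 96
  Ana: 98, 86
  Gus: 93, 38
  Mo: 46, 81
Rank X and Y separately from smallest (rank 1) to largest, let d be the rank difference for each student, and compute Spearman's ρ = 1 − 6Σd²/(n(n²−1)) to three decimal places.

Ranks of variable 1: 2, 3, 4, 6, 5, 1
Ranks of variable 2: 2, 3, 6, 5, 1, 4
d = r₁ − r₂: 0, 0, -2, 1, 4, -3
d²: 0, 0, 4, 1, 16, 9; Σd² = 30
ρ = 1 − 6·30/(6·35) = 1 − 180/210 = 0.143

0.143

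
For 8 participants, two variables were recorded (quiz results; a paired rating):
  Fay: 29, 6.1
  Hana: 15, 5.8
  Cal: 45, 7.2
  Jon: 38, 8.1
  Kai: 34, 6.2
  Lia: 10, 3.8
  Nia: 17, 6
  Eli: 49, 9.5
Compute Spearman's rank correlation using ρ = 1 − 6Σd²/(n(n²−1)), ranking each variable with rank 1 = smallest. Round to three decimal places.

0.976

Ranks of variable 1: 4, 2, 7, 6, 5, 1, 3, 8
Ranks of variable 2: 4, 2, 6, 7, 5, 1, 3, 8
d = r₁ − r₂: 0, 0, 1, -1, 0, 0, 0, 0
d²: 0, 0, 1, 1, 0, 0, 0, 0; Σd² = 2
ρ = 1 − 6·2/(8·63) = 1 − 12/504 = 0.976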